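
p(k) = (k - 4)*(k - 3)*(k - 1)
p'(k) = (k - 4)*(k - 3) + (k - 4)*(k - 1) + (k - 3)*(k - 1)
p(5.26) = 12.13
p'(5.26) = 17.84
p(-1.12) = -44.72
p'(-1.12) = 40.68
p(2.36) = 1.43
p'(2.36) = -2.05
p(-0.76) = -31.50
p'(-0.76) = 32.89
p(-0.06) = -13.17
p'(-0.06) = 19.97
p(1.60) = 2.02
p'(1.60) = 1.08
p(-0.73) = -30.52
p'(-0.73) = 32.28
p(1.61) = 2.03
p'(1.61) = 1.02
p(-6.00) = -630.00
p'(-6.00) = 223.00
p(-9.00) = -1560.00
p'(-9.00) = 406.00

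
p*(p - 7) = p^2 - 7*p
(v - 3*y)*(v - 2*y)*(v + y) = v^3 - 4*v^2*y + v*y^2 + 6*y^3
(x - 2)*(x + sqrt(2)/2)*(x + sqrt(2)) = x^3 - 2*x^2 + 3*sqrt(2)*x^2/2 - 3*sqrt(2)*x + x - 2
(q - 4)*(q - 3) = q^2 - 7*q + 12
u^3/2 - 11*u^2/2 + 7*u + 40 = (u/2 + 1)*(u - 8)*(u - 5)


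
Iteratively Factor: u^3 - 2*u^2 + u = (u - 1)*(u^2 - u) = u*(u - 1)*(u - 1)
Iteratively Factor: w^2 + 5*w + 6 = (w + 3)*(w + 2)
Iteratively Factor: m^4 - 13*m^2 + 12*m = (m)*(m^3 - 13*m + 12) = m*(m + 4)*(m^2 - 4*m + 3) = m*(m - 1)*(m + 4)*(m - 3)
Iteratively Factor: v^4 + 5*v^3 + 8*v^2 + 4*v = (v)*(v^3 + 5*v^2 + 8*v + 4) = v*(v + 2)*(v^2 + 3*v + 2) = v*(v + 1)*(v + 2)*(v + 2)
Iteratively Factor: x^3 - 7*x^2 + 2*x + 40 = (x - 4)*(x^2 - 3*x - 10) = (x - 4)*(x + 2)*(x - 5)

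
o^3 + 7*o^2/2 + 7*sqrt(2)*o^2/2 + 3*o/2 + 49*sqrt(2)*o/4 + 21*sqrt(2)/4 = (o + 1/2)*(o + 3)*(o + 7*sqrt(2)/2)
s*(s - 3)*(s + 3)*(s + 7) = s^4 + 7*s^3 - 9*s^2 - 63*s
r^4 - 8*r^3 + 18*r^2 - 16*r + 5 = (r - 5)*(r - 1)^3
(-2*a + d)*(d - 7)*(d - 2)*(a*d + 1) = -2*a^2*d^3 + 18*a^2*d^2 - 28*a^2*d + a*d^4 - 9*a*d^3 + 12*a*d^2 + 18*a*d - 28*a + d^3 - 9*d^2 + 14*d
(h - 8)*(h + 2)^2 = h^3 - 4*h^2 - 28*h - 32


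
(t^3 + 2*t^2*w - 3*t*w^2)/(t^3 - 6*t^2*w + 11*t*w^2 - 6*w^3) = t*(t + 3*w)/(t^2 - 5*t*w + 6*w^2)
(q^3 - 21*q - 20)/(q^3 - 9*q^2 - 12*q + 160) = (q + 1)/(q - 8)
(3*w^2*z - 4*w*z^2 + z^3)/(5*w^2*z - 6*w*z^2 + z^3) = (-3*w + z)/(-5*w + z)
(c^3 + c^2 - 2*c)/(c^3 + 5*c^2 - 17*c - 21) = c*(c^2 + c - 2)/(c^3 + 5*c^2 - 17*c - 21)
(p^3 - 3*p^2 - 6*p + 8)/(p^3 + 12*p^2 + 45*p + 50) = (p^2 - 5*p + 4)/(p^2 + 10*p + 25)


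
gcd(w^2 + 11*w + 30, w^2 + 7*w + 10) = w + 5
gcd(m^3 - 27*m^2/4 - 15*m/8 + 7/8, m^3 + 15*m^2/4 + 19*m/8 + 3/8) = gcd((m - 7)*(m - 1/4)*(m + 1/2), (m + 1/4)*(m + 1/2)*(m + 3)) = m + 1/2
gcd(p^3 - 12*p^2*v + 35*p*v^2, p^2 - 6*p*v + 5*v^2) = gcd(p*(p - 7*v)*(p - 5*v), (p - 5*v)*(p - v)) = p - 5*v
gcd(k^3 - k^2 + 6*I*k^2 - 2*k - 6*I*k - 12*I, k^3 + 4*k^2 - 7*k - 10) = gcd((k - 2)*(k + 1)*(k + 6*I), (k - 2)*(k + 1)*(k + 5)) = k^2 - k - 2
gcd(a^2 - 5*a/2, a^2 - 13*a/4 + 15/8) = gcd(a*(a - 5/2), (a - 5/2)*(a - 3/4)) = a - 5/2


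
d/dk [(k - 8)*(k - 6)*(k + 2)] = 3*k^2 - 24*k + 20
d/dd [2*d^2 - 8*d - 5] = 4*d - 8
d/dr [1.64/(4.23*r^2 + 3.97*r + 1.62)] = (-13.8744*r - 6.5108)/(4.23*r^2 + 3.97*r + 1.62)^2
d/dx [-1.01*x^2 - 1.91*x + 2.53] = -2.02*x - 1.91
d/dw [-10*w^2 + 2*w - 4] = 2 - 20*w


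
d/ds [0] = 0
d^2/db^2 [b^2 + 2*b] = 2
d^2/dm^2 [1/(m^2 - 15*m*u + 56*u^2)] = 2*(-m^2 + 15*m*u - 56*u^2 + (2*m - 15*u)^2)/(m^2 - 15*m*u + 56*u^2)^3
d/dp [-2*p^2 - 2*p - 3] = -4*p - 2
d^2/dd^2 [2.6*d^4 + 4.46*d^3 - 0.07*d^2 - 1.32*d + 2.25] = 31.2*d^2 + 26.76*d - 0.14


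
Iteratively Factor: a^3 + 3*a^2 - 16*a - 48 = (a + 3)*(a^2 - 16) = (a + 3)*(a + 4)*(a - 4)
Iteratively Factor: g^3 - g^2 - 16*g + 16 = (g - 4)*(g^2 + 3*g - 4) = (g - 4)*(g + 4)*(g - 1)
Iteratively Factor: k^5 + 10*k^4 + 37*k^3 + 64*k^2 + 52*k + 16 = (k + 2)*(k^4 + 8*k^3 + 21*k^2 + 22*k + 8) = (k + 2)*(k + 4)*(k^3 + 4*k^2 + 5*k + 2) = (k + 1)*(k + 2)*(k + 4)*(k^2 + 3*k + 2) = (k + 1)^2*(k + 2)*(k + 4)*(k + 2)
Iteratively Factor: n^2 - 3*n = (n)*(n - 3)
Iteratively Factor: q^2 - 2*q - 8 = (q + 2)*(q - 4)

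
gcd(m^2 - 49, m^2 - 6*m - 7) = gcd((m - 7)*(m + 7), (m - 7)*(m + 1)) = m - 7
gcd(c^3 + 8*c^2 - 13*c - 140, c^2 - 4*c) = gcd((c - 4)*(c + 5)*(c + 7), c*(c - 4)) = c - 4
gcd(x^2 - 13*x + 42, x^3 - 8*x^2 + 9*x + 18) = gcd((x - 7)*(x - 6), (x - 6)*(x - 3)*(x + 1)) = x - 6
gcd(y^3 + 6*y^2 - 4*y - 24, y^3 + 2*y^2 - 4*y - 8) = y^2 - 4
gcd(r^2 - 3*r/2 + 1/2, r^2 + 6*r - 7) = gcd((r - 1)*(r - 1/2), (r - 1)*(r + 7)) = r - 1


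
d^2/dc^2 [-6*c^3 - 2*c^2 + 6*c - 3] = -36*c - 4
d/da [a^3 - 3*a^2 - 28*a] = 3*a^2 - 6*a - 28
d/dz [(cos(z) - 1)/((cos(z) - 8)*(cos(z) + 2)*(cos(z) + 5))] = 2*(cos(z)^3 - 2*cos(z)^2 + cos(z) + 63)*sin(z)/((cos(z) - 8)^2*(cos(z) + 2)^2*(cos(z) + 5)^2)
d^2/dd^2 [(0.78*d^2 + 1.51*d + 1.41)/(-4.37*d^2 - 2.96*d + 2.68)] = (-37.493726*d^3 - 216.370062*d^2 - 215.538888*d - 92.896024)/(83.453453*d^6 + 169.580472*d^5 - 38.6745*d^4 - 182.06368*d^3 + 23.718*d^2 + 63.779712*d - 19.248832)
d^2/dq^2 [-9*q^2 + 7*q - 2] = -18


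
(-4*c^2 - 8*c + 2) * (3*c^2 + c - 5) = -12*c^4 - 28*c^3 + 18*c^2 + 42*c - 10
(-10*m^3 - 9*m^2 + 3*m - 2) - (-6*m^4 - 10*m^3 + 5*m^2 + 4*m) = 6*m^4 - 14*m^2 - m - 2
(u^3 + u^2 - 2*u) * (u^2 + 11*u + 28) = u^5 + 12*u^4 + 37*u^3 + 6*u^2 - 56*u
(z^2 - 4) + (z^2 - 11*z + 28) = 2*z^2 - 11*z + 24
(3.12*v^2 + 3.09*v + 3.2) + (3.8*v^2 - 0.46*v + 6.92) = 6.92*v^2 + 2.63*v + 10.12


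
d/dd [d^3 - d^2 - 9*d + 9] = 3*d^2 - 2*d - 9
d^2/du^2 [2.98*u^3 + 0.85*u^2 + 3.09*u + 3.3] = 17.88*u + 1.7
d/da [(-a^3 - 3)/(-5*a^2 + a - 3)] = (3*a^2*(5*a^2 - a + 3) - (10*a - 1)*(a^3 + 3))/(5*a^2 - a + 3)^2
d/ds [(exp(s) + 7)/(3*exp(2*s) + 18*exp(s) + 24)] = (-2*(exp(s) + 3)*(exp(s) + 7) + exp(2*s) + 6*exp(s) + 8)*exp(s)/(3*(exp(2*s) + 6*exp(s) + 8)^2)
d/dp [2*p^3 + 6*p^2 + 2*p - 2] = 6*p^2 + 12*p + 2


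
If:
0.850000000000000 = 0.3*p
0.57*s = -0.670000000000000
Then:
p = 2.83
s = -1.18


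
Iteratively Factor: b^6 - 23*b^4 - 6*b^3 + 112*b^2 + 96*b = (b + 4)*(b^5 - 4*b^4 - 7*b^3 + 22*b^2 + 24*b) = (b - 4)*(b + 4)*(b^4 - 7*b^2 - 6*b) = (b - 4)*(b - 3)*(b + 4)*(b^3 + 3*b^2 + 2*b) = (b - 4)*(b - 3)*(b + 1)*(b + 4)*(b^2 + 2*b) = (b - 4)*(b - 3)*(b + 1)*(b + 2)*(b + 4)*(b)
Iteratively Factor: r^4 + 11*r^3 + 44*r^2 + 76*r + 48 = (r + 4)*(r^3 + 7*r^2 + 16*r + 12) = (r + 3)*(r + 4)*(r^2 + 4*r + 4) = (r + 2)*(r + 3)*(r + 4)*(r + 2)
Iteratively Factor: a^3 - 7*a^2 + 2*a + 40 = (a - 5)*(a^2 - 2*a - 8) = (a - 5)*(a - 4)*(a + 2)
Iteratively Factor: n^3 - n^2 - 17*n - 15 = (n + 3)*(n^2 - 4*n - 5) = (n + 1)*(n + 3)*(n - 5)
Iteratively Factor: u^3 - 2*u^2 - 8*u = (u - 4)*(u^2 + 2*u) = u*(u - 4)*(u + 2)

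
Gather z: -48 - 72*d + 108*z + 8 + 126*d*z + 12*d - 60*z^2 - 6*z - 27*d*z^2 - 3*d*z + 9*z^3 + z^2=-60*d + 9*z^3 + z^2*(-27*d - 59) + z*(123*d + 102) - 40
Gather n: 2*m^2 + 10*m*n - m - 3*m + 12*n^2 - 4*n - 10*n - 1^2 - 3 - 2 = 2*m^2 - 4*m + 12*n^2 + n*(10*m - 14) - 6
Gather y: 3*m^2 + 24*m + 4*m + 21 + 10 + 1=3*m^2 + 28*m + 32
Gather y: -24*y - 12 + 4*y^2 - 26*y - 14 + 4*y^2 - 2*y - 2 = 8*y^2 - 52*y - 28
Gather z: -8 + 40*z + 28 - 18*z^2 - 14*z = -18*z^2 + 26*z + 20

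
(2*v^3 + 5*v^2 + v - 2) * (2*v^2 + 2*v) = 4*v^5 + 14*v^4 + 12*v^3 - 2*v^2 - 4*v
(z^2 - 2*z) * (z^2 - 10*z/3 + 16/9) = z^4 - 16*z^3/3 + 76*z^2/9 - 32*z/9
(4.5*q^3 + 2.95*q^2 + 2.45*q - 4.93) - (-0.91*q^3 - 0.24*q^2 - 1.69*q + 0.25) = 5.41*q^3 + 3.19*q^2 + 4.14*q - 5.18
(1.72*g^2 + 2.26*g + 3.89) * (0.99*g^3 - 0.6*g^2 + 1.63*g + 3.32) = 1.7028*g^5 + 1.2054*g^4 + 5.2987*g^3 + 7.0602*g^2 + 13.8439*g + 12.9148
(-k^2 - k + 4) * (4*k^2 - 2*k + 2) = -4*k^4 - 2*k^3 + 16*k^2 - 10*k + 8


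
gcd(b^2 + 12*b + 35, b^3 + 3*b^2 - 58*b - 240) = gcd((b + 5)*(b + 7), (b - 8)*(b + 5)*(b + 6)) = b + 5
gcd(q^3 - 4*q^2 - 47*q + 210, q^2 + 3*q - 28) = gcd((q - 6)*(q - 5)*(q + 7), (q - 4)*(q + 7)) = q + 7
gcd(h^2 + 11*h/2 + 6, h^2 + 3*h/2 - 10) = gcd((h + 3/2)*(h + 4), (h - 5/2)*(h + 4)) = h + 4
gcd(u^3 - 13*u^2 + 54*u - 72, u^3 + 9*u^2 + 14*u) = 1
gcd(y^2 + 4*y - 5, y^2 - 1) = y - 1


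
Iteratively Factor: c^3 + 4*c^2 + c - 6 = (c - 1)*(c^2 + 5*c + 6) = (c - 1)*(c + 3)*(c + 2)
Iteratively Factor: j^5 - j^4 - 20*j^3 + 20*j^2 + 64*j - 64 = (j - 1)*(j^4 - 20*j^2 + 64) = (j - 4)*(j - 1)*(j^3 + 4*j^2 - 4*j - 16) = (j - 4)*(j - 1)*(j + 4)*(j^2 - 4) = (j - 4)*(j - 2)*(j - 1)*(j + 4)*(j + 2)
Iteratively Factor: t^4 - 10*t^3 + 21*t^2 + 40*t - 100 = (t - 2)*(t^3 - 8*t^2 + 5*t + 50) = (t - 5)*(t - 2)*(t^2 - 3*t - 10) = (t - 5)*(t - 2)*(t + 2)*(t - 5)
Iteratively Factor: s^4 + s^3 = (s)*(s^3 + s^2) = s^2*(s^2 + s) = s^2*(s + 1)*(s)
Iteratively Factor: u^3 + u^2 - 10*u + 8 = (u + 4)*(u^2 - 3*u + 2) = (u - 1)*(u + 4)*(u - 2)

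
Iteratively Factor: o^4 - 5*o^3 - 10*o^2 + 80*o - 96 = (o + 4)*(o^3 - 9*o^2 + 26*o - 24) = (o - 2)*(o + 4)*(o^2 - 7*o + 12) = (o - 4)*(o - 2)*(o + 4)*(o - 3)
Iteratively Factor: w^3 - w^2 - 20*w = (w + 4)*(w^2 - 5*w) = w*(w + 4)*(w - 5)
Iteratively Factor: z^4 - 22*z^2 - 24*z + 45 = (z + 3)*(z^3 - 3*z^2 - 13*z + 15) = (z - 1)*(z + 3)*(z^2 - 2*z - 15) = (z - 1)*(z + 3)^2*(z - 5)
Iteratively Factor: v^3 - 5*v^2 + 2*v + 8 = (v + 1)*(v^2 - 6*v + 8) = (v - 2)*(v + 1)*(v - 4)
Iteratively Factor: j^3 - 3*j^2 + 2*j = (j - 2)*(j^2 - j) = (j - 2)*(j - 1)*(j)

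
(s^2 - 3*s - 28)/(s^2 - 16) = (s - 7)/(s - 4)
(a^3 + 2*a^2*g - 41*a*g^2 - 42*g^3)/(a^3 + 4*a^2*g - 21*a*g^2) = (a^2 - 5*a*g - 6*g^2)/(a*(a - 3*g))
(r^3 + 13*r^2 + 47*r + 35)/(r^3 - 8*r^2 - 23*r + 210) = (r^2 + 8*r + 7)/(r^2 - 13*r + 42)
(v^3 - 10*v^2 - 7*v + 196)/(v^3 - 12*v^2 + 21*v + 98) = (v + 4)/(v + 2)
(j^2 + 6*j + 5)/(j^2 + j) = (j + 5)/j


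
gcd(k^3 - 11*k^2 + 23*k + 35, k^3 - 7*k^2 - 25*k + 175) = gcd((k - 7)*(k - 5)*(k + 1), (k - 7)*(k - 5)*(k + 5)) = k^2 - 12*k + 35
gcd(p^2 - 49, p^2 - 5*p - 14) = p - 7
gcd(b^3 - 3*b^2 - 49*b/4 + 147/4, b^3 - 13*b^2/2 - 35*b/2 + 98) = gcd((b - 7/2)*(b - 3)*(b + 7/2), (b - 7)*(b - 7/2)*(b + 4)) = b - 7/2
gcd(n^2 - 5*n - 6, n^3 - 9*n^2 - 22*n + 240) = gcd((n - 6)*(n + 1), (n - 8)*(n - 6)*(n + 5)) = n - 6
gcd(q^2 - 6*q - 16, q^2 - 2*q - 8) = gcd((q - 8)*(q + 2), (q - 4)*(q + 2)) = q + 2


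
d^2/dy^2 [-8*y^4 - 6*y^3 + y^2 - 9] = -96*y^2 - 36*y + 2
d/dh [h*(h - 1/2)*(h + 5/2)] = 3*h^2 + 4*h - 5/4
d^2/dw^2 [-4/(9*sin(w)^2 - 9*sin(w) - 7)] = 36*(-36*sin(w)^4 + 27*sin(w)^3 + 17*sin(w)^2 - 47*sin(w) + 32)/(-9*sin(w)^2 + 9*sin(w) + 7)^3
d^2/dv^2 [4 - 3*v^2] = -6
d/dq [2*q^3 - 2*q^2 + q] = 6*q^2 - 4*q + 1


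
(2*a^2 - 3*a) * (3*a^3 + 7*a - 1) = 6*a^5 - 9*a^4 + 14*a^3 - 23*a^2 + 3*a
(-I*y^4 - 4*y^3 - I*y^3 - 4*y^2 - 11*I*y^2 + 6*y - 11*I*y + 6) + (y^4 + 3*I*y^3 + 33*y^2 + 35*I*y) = y^4 - I*y^4 - 4*y^3 + 2*I*y^3 + 29*y^2 - 11*I*y^2 + 6*y + 24*I*y + 6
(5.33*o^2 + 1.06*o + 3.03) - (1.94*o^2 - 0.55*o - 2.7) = 3.39*o^2 + 1.61*o + 5.73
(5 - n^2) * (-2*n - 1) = 2*n^3 + n^2 - 10*n - 5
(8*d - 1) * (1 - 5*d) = -40*d^2 + 13*d - 1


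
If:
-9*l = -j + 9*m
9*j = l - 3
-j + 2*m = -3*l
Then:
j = -27/74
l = -21/74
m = 9/37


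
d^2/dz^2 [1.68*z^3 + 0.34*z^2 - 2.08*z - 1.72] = 10.08*z + 0.68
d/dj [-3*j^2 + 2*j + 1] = 2 - 6*j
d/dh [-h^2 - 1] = -2*h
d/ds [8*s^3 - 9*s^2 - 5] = 6*s*(4*s - 3)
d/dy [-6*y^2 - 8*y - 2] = -12*y - 8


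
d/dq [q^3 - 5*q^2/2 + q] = 3*q^2 - 5*q + 1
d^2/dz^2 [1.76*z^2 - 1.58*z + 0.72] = 3.52000000000000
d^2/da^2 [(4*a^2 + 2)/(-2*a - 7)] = -408/(8*a^3 + 84*a^2 + 294*a + 343)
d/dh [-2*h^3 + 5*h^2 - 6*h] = -6*h^2 + 10*h - 6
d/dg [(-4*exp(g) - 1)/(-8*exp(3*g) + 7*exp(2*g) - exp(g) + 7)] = (-(4*exp(g) + 1)*(24*exp(2*g) - 14*exp(g) + 1) + 32*exp(3*g) - 28*exp(2*g) + 4*exp(g) - 28)*exp(g)/(8*exp(3*g) - 7*exp(2*g) + exp(g) - 7)^2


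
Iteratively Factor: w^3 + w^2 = (w)*(w^2 + w) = w*(w + 1)*(w)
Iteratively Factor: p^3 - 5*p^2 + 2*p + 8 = (p - 2)*(p^2 - 3*p - 4) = (p - 4)*(p - 2)*(p + 1)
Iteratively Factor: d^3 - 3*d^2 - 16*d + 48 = (d - 4)*(d^2 + d - 12) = (d - 4)*(d + 4)*(d - 3)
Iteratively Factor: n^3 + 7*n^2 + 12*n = (n + 3)*(n^2 + 4*n) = (n + 3)*(n + 4)*(n)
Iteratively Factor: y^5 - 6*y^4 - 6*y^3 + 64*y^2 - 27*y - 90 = (y - 2)*(y^4 - 4*y^3 - 14*y^2 + 36*y + 45) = (y - 2)*(y + 1)*(y^3 - 5*y^2 - 9*y + 45) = (y - 3)*(y - 2)*(y + 1)*(y^2 - 2*y - 15) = (y - 5)*(y - 3)*(y - 2)*(y + 1)*(y + 3)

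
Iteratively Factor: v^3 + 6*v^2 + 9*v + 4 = (v + 1)*(v^2 + 5*v + 4) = (v + 1)*(v + 4)*(v + 1)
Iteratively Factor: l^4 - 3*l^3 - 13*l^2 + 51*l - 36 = (l + 4)*(l^3 - 7*l^2 + 15*l - 9) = (l - 1)*(l + 4)*(l^2 - 6*l + 9) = (l - 3)*(l - 1)*(l + 4)*(l - 3)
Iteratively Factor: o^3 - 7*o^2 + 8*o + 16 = (o + 1)*(o^2 - 8*o + 16) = (o - 4)*(o + 1)*(o - 4)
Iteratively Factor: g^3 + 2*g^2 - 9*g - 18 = (g - 3)*(g^2 + 5*g + 6) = (g - 3)*(g + 3)*(g + 2)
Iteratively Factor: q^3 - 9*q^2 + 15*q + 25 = (q - 5)*(q^2 - 4*q - 5) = (q - 5)*(q + 1)*(q - 5)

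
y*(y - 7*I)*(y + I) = y^3 - 6*I*y^2 + 7*y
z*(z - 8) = z^2 - 8*z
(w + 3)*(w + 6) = w^2 + 9*w + 18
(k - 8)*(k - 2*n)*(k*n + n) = k^3*n - 2*k^2*n^2 - 7*k^2*n + 14*k*n^2 - 8*k*n + 16*n^2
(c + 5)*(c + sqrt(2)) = c^2 + sqrt(2)*c + 5*c + 5*sqrt(2)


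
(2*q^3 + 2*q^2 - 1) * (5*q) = 10*q^4 + 10*q^3 - 5*q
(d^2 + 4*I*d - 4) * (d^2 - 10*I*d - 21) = d^4 - 6*I*d^3 + 15*d^2 - 44*I*d + 84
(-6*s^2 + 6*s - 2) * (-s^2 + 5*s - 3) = 6*s^4 - 36*s^3 + 50*s^2 - 28*s + 6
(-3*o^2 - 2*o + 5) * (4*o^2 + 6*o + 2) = -12*o^4 - 26*o^3 + 2*o^2 + 26*o + 10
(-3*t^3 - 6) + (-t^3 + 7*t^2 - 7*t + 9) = -4*t^3 + 7*t^2 - 7*t + 3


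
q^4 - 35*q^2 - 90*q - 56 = (q - 7)*(q + 1)*(q + 2)*(q + 4)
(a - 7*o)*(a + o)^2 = a^3 - 5*a^2*o - 13*a*o^2 - 7*o^3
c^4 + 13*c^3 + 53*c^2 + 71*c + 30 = (c + 1)^2*(c + 5)*(c + 6)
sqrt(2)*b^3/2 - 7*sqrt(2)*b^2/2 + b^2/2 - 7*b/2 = b*(b - 7)*(sqrt(2)*b/2 + 1/2)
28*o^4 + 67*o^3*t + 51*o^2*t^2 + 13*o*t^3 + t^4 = (o + t)^2*(4*o + t)*(7*o + t)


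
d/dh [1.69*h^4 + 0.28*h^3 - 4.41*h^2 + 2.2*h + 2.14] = 6.76*h^3 + 0.84*h^2 - 8.82*h + 2.2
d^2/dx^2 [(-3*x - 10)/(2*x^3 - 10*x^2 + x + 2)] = 2*(-(3*x + 10)*(6*x^2 - 20*x + 1)^2 + (18*x^2 - 60*x + 2*(3*x - 5)*(3*x + 10) + 3)*(2*x^3 - 10*x^2 + x + 2))/(2*x^3 - 10*x^2 + x + 2)^3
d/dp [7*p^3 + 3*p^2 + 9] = 3*p*(7*p + 2)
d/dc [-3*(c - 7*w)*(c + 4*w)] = -6*c + 9*w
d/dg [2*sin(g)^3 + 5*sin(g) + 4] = (6*sin(g)^2 + 5)*cos(g)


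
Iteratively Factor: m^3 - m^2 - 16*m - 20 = (m - 5)*(m^2 + 4*m + 4) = (m - 5)*(m + 2)*(m + 2)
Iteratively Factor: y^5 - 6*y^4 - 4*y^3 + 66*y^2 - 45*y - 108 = (y - 3)*(y^4 - 3*y^3 - 13*y^2 + 27*y + 36) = (y - 4)*(y - 3)*(y^3 + y^2 - 9*y - 9) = (y - 4)*(y - 3)*(y + 3)*(y^2 - 2*y - 3) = (y - 4)*(y - 3)^2*(y + 3)*(y + 1)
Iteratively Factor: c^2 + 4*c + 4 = (c + 2)*(c + 2)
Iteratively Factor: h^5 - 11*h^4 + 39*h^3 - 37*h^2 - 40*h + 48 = (h - 4)*(h^4 - 7*h^3 + 11*h^2 + 7*h - 12) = (h - 4)*(h - 1)*(h^3 - 6*h^2 + 5*h + 12) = (h - 4)^2*(h - 1)*(h^2 - 2*h - 3) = (h - 4)^2*(h - 3)*(h - 1)*(h + 1)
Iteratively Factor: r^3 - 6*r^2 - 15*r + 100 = (r - 5)*(r^2 - r - 20) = (r - 5)*(r + 4)*(r - 5)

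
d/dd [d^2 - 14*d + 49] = 2*d - 14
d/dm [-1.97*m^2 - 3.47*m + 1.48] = -3.94*m - 3.47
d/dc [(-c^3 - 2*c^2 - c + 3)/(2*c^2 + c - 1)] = (-2*c^4 - 2*c^3 + 3*c^2 - 8*c - 2)/(4*c^4 + 4*c^3 - 3*c^2 - 2*c + 1)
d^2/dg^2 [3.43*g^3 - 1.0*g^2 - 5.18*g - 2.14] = 20.58*g - 2.0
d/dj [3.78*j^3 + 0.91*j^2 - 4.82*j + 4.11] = 11.34*j^2 + 1.82*j - 4.82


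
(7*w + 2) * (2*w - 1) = 14*w^2 - 3*w - 2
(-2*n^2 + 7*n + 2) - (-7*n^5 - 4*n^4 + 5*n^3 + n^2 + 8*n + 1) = 7*n^5 + 4*n^4 - 5*n^3 - 3*n^2 - n + 1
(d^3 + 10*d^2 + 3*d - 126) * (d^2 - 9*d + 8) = d^5 + d^4 - 79*d^3 - 73*d^2 + 1158*d - 1008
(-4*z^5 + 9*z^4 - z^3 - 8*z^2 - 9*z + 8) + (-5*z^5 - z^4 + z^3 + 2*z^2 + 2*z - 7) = -9*z^5 + 8*z^4 - 6*z^2 - 7*z + 1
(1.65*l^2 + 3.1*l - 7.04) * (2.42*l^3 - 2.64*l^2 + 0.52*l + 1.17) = 3.993*l^5 + 3.146*l^4 - 24.3628*l^3 + 22.1281*l^2 - 0.0338000000000003*l - 8.2368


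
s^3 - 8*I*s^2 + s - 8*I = (s - 8*I)*(s - I)*(s + I)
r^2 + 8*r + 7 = (r + 1)*(r + 7)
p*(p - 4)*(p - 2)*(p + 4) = p^4 - 2*p^3 - 16*p^2 + 32*p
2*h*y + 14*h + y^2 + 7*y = (2*h + y)*(y + 7)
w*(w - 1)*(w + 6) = w^3 + 5*w^2 - 6*w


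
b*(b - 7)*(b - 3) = b^3 - 10*b^2 + 21*b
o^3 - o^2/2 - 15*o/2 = o*(o - 3)*(o + 5/2)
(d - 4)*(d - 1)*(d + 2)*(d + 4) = d^4 + d^3 - 18*d^2 - 16*d + 32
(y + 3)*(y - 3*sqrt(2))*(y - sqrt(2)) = y^3 - 4*sqrt(2)*y^2 + 3*y^2 - 12*sqrt(2)*y + 6*y + 18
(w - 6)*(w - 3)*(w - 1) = w^3 - 10*w^2 + 27*w - 18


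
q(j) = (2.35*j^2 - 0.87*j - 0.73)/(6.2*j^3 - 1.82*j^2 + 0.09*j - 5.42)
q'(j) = (4.7*j - 0.87)/(6.2*j^3 - 1.82*j^2 + 0.09*j - 5.42) + (-18.6*j^2 + 3.64*j - 0.09)*(2.35*j^2 - 0.87*j - 0.73)/(6.2*j^3 - 1.82*j^2 + 0.09*j - 5.42)^2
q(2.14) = 0.17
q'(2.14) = -0.09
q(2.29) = 0.16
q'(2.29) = -0.07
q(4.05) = 0.09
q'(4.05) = -0.02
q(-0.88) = -0.17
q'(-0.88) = 0.18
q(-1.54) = -0.19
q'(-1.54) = -0.04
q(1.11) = 1.31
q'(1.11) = -22.33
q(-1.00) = -0.18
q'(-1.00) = 0.11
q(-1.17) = -0.20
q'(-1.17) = 0.03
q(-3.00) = -0.12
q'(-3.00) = -0.04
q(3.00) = 0.12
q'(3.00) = -0.04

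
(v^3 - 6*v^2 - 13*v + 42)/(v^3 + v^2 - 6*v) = (v - 7)/v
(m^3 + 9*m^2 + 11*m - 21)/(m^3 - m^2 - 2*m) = (-m^3 - 9*m^2 - 11*m + 21)/(m*(-m^2 + m + 2))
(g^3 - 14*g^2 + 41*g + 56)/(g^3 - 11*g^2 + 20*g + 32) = (g - 7)/(g - 4)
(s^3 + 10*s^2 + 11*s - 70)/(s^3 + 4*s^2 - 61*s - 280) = (s - 2)/(s - 8)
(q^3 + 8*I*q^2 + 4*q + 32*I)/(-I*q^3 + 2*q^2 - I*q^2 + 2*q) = (I*q^2 - 6*q + 16*I)/(q*(q + 1))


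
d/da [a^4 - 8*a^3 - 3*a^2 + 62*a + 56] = 4*a^3 - 24*a^2 - 6*a + 62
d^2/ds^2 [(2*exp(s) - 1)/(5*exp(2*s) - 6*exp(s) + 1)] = (50*exp(4*s) - 40*exp(3*s) + 30*exp(2*s) - 4*exp(s) - 4)*exp(s)/(125*exp(6*s) - 450*exp(5*s) + 615*exp(4*s) - 396*exp(3*s) + 123*exp(2*s) - 18*exp(s) + 1)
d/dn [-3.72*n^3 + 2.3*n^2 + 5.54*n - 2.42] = -11.16*n^2 + 4.6*n + 5.54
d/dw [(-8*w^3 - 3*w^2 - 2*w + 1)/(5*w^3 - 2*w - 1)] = (15*w^4 + 52*w^3 + 15*w^2 + 6*w + 4)/(25*w^6 - 20*w^4 - 10*w^3 + 4*w^2 + 4*w + 1)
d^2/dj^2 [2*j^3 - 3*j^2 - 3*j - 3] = 12*j - 6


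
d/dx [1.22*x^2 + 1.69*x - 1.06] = 2.44*x + 1.69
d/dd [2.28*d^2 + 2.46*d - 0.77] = 4.56*d + 2.46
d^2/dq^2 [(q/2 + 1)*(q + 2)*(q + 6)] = 3*q + 10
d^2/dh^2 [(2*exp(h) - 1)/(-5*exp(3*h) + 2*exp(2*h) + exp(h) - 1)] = (-200*exp(6*h) + 285*exp(5*h) - 158*exp(4*h) + 140*exp(3*h) - 63*exp(2*h) + 7*exp(h) - 1)*exp(h)/(125*exp(9*h) - 150*exp(8*h) - 15*exp(7*h) + 127*exp(6*h) - 57*exp(5*h) - 24*exp(4*h) + 26*exp(3*h) - 3*exp(2*h) - 3*exp(h) + 1)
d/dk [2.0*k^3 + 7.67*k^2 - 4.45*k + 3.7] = 6.0*k^2 + 15.34*k - 4.45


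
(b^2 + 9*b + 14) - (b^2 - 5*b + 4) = 14*b + 10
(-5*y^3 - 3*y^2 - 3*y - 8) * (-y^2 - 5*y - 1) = 5*y^5 + 28*y^4 + 23*y^3 + 26*y^2 + 43*y + 8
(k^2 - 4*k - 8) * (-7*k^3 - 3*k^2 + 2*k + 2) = -7*k^5 + 25*k^4 + 70*k^3 + 18*k^2 - 24*k - 16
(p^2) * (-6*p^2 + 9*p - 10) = -6*p^4 + 9*p^3 - 10*p^2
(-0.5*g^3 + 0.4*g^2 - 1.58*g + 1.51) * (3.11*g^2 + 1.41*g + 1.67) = -1.555*g^5 + 0.539*g^4 - 5.1848*g^3 + 3.1363*g^2 - 0.5095*g + 2.5217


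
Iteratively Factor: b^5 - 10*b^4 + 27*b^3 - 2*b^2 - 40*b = (b + 1)*(b^4 - 11*b^3 + 38*b^2 - 40*b) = (b - 2)*(b + 1)*(b^3 - 9*b^2 + 20*b) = b*(b - 2)*(b + 1)*(b^2 - 9*b + 20) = b*(b - 5)*(b - 2)*(b + 1)*(b - 4)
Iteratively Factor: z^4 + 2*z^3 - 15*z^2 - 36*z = (z - 4)*(z^3 + 6*z^2 + 9*z) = (z - 4)*(z + 3)*(z^2 + 3*z) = z*(z - 4)*(z + 3)*(z + 3)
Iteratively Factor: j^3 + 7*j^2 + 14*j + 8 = (j + 4)*(j^2 + 3*j + 2) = (j + 1)*(j + 4)*(j + 2)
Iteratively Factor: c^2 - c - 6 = (c - 3)*(c + 2)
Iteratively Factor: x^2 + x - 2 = (x + 2)*(x - 1)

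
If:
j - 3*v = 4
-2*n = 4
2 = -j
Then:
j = -2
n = -2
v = -2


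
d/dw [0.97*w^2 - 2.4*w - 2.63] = 1.94*w - 2.4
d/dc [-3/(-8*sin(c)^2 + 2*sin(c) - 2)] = 3*(1 - 8*sin(c))*cos(c)/(2*(4*sin(c)^2 - sin(c) + 1)^2)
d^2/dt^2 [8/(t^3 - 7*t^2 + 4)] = 16*(t^2*(3*t - 14)^2 + (7 - 3*t)*(t^3 - 7*t^2 + 4))/(t^3 - 7*t^2 + 4)^3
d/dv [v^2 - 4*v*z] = 2*v - 4*z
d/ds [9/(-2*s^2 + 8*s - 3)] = 36*(s - 2)/(2*s^2 - 8*s + 3)^2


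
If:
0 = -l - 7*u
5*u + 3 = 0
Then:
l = 21/5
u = -3/5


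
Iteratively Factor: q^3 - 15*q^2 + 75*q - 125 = (q - 5)*(q^2 - 10*q + 25) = (q - 5)^2*(q - 5)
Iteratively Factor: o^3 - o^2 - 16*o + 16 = (o - 1)*(o^2 - 16) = (o - 1)*(o + 4)*(o - 4)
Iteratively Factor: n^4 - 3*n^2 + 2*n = (n + 2)*(n^3 - 2*n^2 + n) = (n - 1)*(n + 2)*(n^2 - n) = n*(n - 1)*(n + 2)*(n - 1)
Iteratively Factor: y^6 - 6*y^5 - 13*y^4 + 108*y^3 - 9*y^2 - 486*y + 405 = (y - 3)*(y^5 - 3*y^4 - 22*y^3 + 42*y^2 + 117*y - 135) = (y - 3)*(y + 3)*(y^4 - 6*y^3 - 4*y^2 + 54*y - 45) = (y - 5)*(y - 3)*(y + 3)*(y^3 - y^2 - 9*y + 9) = (y - 5)*(y - 3)*(y + 3)^2*(y^2 - 4*y + 3) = (y - 5)*(y - 3)^2*(y + 3)^2*(y - 1)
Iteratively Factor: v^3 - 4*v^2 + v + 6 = (v - 3)*(v^2 - v - 2) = (v - 3)*(v - 2)*(v + 1)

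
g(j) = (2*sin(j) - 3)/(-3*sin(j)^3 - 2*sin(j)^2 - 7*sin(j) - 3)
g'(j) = (2*sin(j) - 3)*(9*sin(j)^2*cos(j) + 4*sin(j)*cos(j) + 7*cos(j))/(-3*sin(j)^3 - 2*sin(j)^2 - 7*sin(j) - 3)^2 + 2*cos(j)/(-3*sin(j)^3 - 2*sin(j)^2 - 7*sin(j) - 3)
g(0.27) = 0.49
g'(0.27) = -1.19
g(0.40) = 0.36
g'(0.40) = -0.82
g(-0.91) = -1.66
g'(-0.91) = -3.05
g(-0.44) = 25.77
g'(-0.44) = -1093.33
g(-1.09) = -1.28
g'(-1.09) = -1.43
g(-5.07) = 0.08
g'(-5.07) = -0.09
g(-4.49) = 0.07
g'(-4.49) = 0.05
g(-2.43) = -2.77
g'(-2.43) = 10.14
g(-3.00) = 1.61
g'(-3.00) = 6.12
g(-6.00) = 0.47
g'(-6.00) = -1.14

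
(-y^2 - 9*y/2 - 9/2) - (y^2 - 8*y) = -2*y^2 + 7*y/2 - 9/2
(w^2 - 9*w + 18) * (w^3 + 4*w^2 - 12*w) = w^5 - 5*w^4 - 30*w^3 + 180*w^2 - 216*w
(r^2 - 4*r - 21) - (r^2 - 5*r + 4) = r - 25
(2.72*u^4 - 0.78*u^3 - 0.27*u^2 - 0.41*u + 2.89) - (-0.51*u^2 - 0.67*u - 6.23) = 2.72*u^4 - 0.78*u^3 + 0.24*u^2 + 0.26*u + 9.12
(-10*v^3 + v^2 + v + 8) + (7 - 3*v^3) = -13*v^3 + v^2 + v + 15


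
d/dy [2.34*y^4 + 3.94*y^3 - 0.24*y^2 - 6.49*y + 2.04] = 9.36*y^3 + 11.82*y^2 - 0.48*y - 6.49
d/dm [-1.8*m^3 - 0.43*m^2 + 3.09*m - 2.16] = -5.4*m^2 - 0.86*m + 3.09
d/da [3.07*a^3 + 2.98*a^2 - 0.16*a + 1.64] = 9.21*a^2 + 5.96*a - 0.16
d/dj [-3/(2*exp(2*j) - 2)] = 3/(4*sinh(j)^2)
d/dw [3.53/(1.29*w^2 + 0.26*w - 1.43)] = (-9.1074*w - 0.9178)/(1.29*w^2 + 0.26*w - 1.43)^2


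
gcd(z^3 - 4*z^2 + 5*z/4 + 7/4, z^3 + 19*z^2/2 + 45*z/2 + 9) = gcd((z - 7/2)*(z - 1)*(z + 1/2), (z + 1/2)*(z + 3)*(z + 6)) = z + 1/2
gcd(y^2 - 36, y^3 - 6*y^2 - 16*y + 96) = y - 6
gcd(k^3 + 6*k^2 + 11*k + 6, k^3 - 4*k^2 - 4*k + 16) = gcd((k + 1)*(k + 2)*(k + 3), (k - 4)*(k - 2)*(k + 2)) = k + 2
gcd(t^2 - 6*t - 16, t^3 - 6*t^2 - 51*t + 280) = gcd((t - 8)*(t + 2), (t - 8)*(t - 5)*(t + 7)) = t - 8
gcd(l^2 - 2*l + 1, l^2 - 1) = l - 1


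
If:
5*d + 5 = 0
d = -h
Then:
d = -1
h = 1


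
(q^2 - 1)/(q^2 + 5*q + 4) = (q - 1)/(q + 4)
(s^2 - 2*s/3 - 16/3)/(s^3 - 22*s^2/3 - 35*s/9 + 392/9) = 3*(s + 2)/(3*s^2 - 14*s - 49)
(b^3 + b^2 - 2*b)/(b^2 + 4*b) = (b^2 + b - 2)/(b + 4)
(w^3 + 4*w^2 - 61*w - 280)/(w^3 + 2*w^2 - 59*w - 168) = (w + 5)/(w + 3)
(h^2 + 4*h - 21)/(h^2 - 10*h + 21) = (h + 7)/(h - 7)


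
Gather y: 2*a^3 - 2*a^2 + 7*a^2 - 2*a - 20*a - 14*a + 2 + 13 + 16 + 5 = 2*a^3 + 5*a^2 - 36*a + 36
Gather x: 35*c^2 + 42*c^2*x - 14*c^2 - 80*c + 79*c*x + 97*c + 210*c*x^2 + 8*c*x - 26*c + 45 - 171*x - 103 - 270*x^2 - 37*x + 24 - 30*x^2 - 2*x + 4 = 21*c^2 - 9*c + x^2*(210*c - 300) + x*(42*c^2 + 87*c - 210) - 30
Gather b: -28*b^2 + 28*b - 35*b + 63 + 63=-28*b^2 - 7*b + 126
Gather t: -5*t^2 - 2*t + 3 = -5*t^2 - 2*t + 3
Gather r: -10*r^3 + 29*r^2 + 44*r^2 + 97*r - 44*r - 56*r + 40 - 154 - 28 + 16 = -10*r^3 + 73*r^2 - 3*r - 126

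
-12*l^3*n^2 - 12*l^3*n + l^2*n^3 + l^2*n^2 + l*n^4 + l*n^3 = n*(-3*l + n)*(4*l + n)*(l*n + l)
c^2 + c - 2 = (c - 1)*(c + 2)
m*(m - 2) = m^2 - 2*m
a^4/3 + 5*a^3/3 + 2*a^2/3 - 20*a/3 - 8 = (a/3 + 1)*(a - 2)*(a + 2)^2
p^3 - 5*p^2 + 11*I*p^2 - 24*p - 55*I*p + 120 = (p - 5)*(p + 3*I)*(p + 8*I)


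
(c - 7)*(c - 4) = c^2 - 11*c + 28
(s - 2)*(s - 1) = s^2 - 3*s + 2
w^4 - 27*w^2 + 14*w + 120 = (w - 4)*(w - 3)*(w + 2)*(w + 5)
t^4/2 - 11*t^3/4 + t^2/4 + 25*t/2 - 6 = (t/2 + 1)*(t - 4)*(t - 3)*(t - 1/2)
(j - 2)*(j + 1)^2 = j^3 - 3*j - 2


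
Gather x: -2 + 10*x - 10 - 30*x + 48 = 36 - 20*x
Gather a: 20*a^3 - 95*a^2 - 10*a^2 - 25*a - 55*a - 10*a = 20*a^3 - 105*a^2 - 90*a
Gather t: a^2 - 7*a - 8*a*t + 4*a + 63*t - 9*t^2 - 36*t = a^2 - 3*a - 9*t^2 + t*(27 - 8*a)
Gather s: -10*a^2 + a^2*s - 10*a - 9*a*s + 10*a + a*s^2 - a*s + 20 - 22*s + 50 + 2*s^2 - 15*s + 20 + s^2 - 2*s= -10*a^2 + s^2*(a + 3) + s*(a^2 - 10*a - 39) + 90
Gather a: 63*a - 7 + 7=63*a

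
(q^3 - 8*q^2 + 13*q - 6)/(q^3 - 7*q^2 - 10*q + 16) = (q^2 - 7*q + 6)/(q^2 - 6*q - 16)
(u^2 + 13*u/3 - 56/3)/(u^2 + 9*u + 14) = (u - 8/3)/(u + 2)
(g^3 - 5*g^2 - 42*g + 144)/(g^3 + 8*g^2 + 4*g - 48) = (g^2 - 11*g + 24)/(g^2 + 2*g - 8)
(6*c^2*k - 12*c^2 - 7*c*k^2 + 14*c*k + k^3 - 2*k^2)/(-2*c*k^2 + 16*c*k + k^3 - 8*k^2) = (-6*c^2*k + 12*c^2 + 7*c*k^2 - 14*c*k - k^3 + 2*k^2)/(k*(2*c*k - 16*c - k^2 + 8*k))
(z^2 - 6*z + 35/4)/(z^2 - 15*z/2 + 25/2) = (z - 7/2)/(z - 5)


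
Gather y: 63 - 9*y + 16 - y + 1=80 - 10*y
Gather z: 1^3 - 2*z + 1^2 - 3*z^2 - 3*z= -3*z^2 - 5*z + 2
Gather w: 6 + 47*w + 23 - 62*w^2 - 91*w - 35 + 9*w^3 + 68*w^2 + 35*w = 9*w^3 + 6*w^2 - 9*w - 6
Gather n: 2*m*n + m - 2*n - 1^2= m + n*(2*m - 2) - 1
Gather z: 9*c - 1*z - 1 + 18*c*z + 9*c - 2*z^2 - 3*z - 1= 18*c - 2*z^2 + z*(18*c - 4) - 2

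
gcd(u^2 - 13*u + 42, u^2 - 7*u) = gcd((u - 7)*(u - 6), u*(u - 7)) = u - 7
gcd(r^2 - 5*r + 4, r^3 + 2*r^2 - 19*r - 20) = r - 4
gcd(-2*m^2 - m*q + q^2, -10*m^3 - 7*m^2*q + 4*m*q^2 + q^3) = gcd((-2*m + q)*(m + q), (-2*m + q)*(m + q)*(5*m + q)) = -2*m^2 - m*q + q^2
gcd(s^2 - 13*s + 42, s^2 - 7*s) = s - 7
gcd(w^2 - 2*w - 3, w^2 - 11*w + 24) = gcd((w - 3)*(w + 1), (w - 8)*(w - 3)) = w - 3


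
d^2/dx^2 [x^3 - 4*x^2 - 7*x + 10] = 6*x - 8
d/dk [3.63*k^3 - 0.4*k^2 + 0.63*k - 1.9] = 10.89*k^2 - 0.8*k + 0.63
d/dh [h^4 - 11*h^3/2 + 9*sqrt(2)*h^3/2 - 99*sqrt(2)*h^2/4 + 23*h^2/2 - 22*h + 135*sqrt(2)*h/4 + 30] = 4*h^3 - 33*h^2/2 + 27*sqrt(2)*h^2/2 - 99*sqrt(2)*h/2 + 23*h - 22 + 135*sqrt(2)/4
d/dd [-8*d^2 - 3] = -16*d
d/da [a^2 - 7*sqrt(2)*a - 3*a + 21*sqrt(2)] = 2*a - 7*sqrt(2) - 3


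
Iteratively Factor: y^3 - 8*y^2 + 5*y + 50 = (y - 5)*(y^2 - 3*y - 10) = (y - 5)*(y + 2)*(y - 5)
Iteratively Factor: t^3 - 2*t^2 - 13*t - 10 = (t - 5)*(t^2 + 3*t + 2) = (t - 5)*(t + 1)*(t + 2)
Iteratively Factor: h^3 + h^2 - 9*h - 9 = (h + 1)*(h^2 - 9) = (h + 1)*(h + 3)*(h - 3)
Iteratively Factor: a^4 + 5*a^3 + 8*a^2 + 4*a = (a + 1)*(a^3 + 4*a^2 + 4*a) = a*(a + 1)*(a^2 + 4*a + 4) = a*(a + 1)*(a + 2)*(a + 2)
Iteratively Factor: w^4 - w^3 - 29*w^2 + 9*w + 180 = (w - 3)*(w^3 + 2*w^2 - 23*w - 60) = (w - 3)*(w + 4)*(w^2 - 2*w - 15) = (w - 5)*(w - 3)*(w + 4)*(w + 3)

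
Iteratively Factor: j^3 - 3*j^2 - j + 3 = (j + 1)*(j^2 - 4*j + 3) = (j - 1)*(j + 1)*(j - 3)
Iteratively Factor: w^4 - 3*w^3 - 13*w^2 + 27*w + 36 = (w - 4)*(w^3 + w^2 - 9*w - 9) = (w - 4)*(w + 3)*(w^2 - 2*w - 3) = (w - 4)*(w + 1)*(w + 3)*(w - 3)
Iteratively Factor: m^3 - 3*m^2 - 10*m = (m - 5)*(m^2 + 2*m) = (m - 5)*(m + 2)*(m)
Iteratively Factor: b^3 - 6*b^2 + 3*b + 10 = (b - 2)*(b^2 - 4*b - 5) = (b - 5)*(b - 2)*(b + 1)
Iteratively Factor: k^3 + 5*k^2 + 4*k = (k + 4)*(k^2 + k) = (k + 1)*(k + 4)*(k)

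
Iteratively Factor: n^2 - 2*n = (n - 2)*(n)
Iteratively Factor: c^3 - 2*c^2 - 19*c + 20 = (c + 4)*(c^2 - 6*c + 5) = (c - 1)*(c + 4)*(c - 5)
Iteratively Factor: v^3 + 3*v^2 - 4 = (v + 2)*(v^2 + v - 2) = (v - 1)*(v + 2)*(v + 2)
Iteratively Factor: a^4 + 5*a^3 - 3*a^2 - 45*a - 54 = (a + 3)*(a^3 + 2*a^2 - 9*a - 18) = (a - 3)*(a + 3)*(a^2 + 5*a + 6) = (a - 3)*(a + 3)^2*(a + 2)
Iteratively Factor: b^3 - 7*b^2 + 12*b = (b - 4)*(b^2 - 3*b) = b*(b - 4)*(b - 3)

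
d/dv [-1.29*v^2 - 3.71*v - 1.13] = -2.58*v - 3.71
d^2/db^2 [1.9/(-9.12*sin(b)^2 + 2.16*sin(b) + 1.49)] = (-632.12544*sin(b)^4 + 112.28544*sin(b)^3 + 836.04864*sin(b)^2 - 218.45592*sin(b) + 69.36672)/(-9.12*sin(b)^2 + 2.16*sin(b) + 1.49)^3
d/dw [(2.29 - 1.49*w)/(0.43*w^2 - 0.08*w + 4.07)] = (0.6407*w^2 - 1.9694*w - 5.8811)/(0.1849*w^4 - 0.0688*w^3 + 3.5066*w^2 - 0.6512*w + 16.5649)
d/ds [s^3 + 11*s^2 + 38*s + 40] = 3*s^2 + 22*s + 38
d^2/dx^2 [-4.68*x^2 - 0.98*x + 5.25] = -9.36000000000000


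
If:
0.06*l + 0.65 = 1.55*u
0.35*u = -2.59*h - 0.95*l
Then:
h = 3.97361647361647 - 9.61068211068211*u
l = 25.8333333333333*u - 10.8333333333333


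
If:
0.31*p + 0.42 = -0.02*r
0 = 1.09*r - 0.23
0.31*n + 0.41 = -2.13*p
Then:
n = 8.08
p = -1.37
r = 0.21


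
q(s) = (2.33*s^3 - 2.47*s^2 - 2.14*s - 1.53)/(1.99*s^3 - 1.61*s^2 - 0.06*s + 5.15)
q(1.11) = -0.65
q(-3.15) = 1.26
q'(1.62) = 1.07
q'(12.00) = 0.00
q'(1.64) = 1.07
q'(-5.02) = 0.01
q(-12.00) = 1.19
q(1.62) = -0.17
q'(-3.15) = 0.07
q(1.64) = -0.15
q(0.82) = -0.72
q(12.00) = 1.13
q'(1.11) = 0.58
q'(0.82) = -0.11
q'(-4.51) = 0.02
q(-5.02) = 1.21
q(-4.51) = 1.22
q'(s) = (-5.97*s^2 + 3.22*s + 0.06)*(2.33*s^3 - 2.47*s^2 - 2.14*s - 1.53)/(1.99*s^3 - 1.61*s^2 - 0.06*s + 5.15)^2 + (6.99*s^2 - 4.94*s - 2.14)/(1.99*s^3 - 1.61*s^2 - 0.06*s + 5.15) = (1.164*s^4 + 8.2376*s^3 + 41.8354*s^2 - 30.3676*s - 11.1128)/(3.9601*s^6 - 6.4078*s^5 + 2.3533*s^4 + 20.6902*s^3 - 16.5794*s^2 - 0.618*s + 26.5225)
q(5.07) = 1.02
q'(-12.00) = 0.00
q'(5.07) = 0.06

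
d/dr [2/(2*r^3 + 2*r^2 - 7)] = 4*r*(-3*r - 2)/(2*r^3 + 2*r^2 - 7)^2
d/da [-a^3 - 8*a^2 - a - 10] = -3*a^2 - 16*a - 1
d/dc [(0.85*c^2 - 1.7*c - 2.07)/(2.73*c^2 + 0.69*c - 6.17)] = (5.2275*c^2 + 0.8132*c + 11.9173)/(7.4529*c^4 + 3.7674*c^3 - 33.2121*c^2 - 8.5146*c + 38.0689)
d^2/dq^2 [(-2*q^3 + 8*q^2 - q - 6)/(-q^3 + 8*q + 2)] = 2*(-8*q^6 + 51*q^5 - 132*q^4 + 24*q^3 - 36*q^2 + 60*q + 336)/(q^9 - 24*q^7 - 6*q^6 + 192*q^5 + 96*q^4 - 500*q^3 - 384*q^2 - 96*q - 8)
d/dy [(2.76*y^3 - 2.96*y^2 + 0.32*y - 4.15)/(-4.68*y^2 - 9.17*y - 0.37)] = (-12.9168*y^4 - 50.6184*y^3 + 25.5772*y^2 - 36.6536*y - 38.1739)/(21.9024*y^4 + 85.8312*y^3 + 87.5521*y^2 + 6.7858*y + 0.1369)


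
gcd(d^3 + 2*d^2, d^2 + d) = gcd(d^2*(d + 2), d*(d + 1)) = d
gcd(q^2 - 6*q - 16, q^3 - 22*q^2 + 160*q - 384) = q - 8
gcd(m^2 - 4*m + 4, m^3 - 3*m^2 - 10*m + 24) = m - 2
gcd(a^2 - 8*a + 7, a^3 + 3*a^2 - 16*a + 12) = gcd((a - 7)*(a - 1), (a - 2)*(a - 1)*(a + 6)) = a - 1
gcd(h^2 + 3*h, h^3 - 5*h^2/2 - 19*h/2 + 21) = h + 3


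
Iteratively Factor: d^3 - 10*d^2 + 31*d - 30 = (d - 5)*(d^2 - 5*d + 6) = (d - 5)*(d - 2)*(d - 3)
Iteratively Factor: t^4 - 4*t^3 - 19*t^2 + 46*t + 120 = (t - 5)*(t^3 + t^2 - 14*t - 24) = (t - 5)*(t - 4)*(t^2 + 5*t + 6) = (t - 5)*(t - 4)*(t + 3)*(t + 2)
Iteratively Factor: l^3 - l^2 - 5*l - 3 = (l + 1)*(l^2 - 2*l - 3) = (l - 3)*(l + 1)*(l + 1)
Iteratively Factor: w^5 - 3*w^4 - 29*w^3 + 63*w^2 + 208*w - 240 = (w + 4)*(w^4 - 7*w^3 - w^2 + 67*w - 60) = (w - 4)*(w + 4)*(w^3 - 3*w^2 - 13*w + 15) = (w - 4)*(w - 1)*(w + 4)*(w^2 - 2*w - 15) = (w - 4)*(w - 1)*(w + 3)*(w + 4)*(w - 5)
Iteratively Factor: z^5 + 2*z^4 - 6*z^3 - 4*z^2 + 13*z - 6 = (z - 1)*(z^4 + 3*z^3 - 3*z^2 - 7*z + 6) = (z - 1)^2*(z^3 + 4*z^2 + z - 6) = (z - 1)^2*(z + 3)*(z^2 + z - 2) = (z - 1)^3*(z + 3)*(z + 2)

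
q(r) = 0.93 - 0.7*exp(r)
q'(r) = -0.7*exp(r)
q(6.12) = -317.48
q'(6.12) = -318.41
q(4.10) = -41.31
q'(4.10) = -42.24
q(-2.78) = 0.89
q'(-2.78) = -0.04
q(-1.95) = 0.83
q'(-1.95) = -0.10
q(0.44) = -0.16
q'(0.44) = -1.09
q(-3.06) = 0.90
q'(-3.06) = -0.03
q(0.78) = -0.60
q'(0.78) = -1.53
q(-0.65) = 0.56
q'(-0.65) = -0.37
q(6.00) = -281.47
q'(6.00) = -282.40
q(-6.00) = 0.93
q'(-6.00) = 0.00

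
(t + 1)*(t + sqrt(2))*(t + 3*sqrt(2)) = t^3 + t^2 + 4*sqrt(2)*t^2 + 4*sqrt(2)*t + 6*t + 6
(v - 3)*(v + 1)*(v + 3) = v^3 + v^2 - 9*v - 9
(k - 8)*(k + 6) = k^2 - 2*k - 48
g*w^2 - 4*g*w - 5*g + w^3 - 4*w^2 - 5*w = (g + w)*(w - 5)*(w + 1)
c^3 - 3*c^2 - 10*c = c*(c - 5)*(c + 2)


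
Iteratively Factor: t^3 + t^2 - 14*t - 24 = (t - 4)*(t^2 + 5*t + 6) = (t - 4)*(t + 3)*(t + 2)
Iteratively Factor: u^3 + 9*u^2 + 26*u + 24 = (u + 3)*(u^2 + 6*u + 8) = (u + 2)*(u + 3)*(u + 4)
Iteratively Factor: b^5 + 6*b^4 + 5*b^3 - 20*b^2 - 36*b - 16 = (b + 2)*(b^4 + 4*b^3 - 3*b^2 - 14*b - 8) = (b + 1)*(b + 2)*(b^3 + 3*b^2 - 6*b - 8) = (b - 2)*(b + 1)*(b + 2)*(b^2 + 5*b + 4) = (b - 2)*(b + 1)*(b + 2)*(b + 4)*(b + 1)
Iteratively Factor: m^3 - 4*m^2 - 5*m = (m - 5)*(m^2 + m) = (m - 5)*(m + 1)*(m)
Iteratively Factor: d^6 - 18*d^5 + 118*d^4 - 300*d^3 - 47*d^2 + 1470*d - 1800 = (d - 5)*(d^5 - 13*d^4 + 53*d^3 - 35*d^2 - 222*d + 360) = (d - 5)*(d - 3)*(d^4 - 10*d^3 + 23*d^2 + 34*d - 120) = (d - 5)*(d - 4)*(d - 3)*(d^3 - 6*d^2 - d + 30) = (d - 5)*(d - 4)*(d - 3)^2*(d^2 - 3*d - 10) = (d - 5)*(d - 4)*(d - 3)^2*(d + 2)*(d - 5)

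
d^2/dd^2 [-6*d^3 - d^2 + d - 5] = -36*d - 2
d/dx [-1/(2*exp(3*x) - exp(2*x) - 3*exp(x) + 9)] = (6*exp(2*x) - 2*exp(x) - 3)*exp(x)/(2*exp(3*x) - exp(2*x) - 3*exp(x) + 9)^2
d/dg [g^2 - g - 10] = 2*g - 1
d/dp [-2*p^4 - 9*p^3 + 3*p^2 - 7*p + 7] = -8*p^3 - 27*p^2 + 6*p - 7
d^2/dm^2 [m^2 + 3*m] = 2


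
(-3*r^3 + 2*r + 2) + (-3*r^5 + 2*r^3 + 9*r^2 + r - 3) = -3*r^5 - r^3 + 9*r^2 + 3*r - 1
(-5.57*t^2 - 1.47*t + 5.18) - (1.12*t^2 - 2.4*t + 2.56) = -6.69*t^2 + 0.93*t + 2.62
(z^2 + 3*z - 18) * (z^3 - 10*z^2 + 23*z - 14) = z^5 - 7*z^4 - 25*z^3 + 235*z^2 - 456*z + 252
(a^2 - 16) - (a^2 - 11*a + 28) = 11*a - 44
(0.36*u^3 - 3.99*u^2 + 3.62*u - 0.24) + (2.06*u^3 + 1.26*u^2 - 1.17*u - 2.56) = 2.42*u^3 - 2.73*u^2 + 2.45*u - 2.8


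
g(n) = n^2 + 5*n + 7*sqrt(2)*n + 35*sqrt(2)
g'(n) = 2*n + 5 + 7*sqrt(2)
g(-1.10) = 34.32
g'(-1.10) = 12.70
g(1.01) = 65.57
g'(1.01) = 16.92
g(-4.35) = 3.61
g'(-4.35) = 6.20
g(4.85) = 145.28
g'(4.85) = 24.60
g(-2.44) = 19.10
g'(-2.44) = 10.02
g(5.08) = 150.99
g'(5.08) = 25.06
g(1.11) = 67.27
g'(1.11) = 17.12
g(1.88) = 81.04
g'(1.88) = 18.66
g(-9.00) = -3.60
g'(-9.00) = -3.10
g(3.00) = 103.20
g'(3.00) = 20.90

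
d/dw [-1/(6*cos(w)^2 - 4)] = -6*sin(2*w)/(3*cos(2*w) - 1)^2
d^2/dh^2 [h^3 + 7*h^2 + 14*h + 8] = 6*h + 14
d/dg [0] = 0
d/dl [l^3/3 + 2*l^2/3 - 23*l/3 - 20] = l^2 + 4*l/3 - 23/3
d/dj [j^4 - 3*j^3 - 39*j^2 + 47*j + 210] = 4*j^3 - 9*j^2 - 78*j + 47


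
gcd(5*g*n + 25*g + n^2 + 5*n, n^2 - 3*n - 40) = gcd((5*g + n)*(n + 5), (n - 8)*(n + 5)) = n + 5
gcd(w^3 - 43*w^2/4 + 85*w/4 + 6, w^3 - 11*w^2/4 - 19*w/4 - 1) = w + 1/4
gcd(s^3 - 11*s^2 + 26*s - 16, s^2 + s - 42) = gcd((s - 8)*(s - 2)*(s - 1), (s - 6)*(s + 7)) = 1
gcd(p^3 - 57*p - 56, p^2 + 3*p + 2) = p + 1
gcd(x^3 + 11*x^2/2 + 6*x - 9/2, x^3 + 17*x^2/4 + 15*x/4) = x + 3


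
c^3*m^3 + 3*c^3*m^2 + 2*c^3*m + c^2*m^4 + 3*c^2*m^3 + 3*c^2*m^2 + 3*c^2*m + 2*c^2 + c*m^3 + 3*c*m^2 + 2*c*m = (c + m)*(m + 2)*(c*m + 1)*(c*m + c)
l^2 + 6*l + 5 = (l + 1)*(l + 5)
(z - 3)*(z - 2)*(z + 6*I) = z^3 - 5*z^2 + 6*I*z^2 + 6*z - 30*I*z + 36*I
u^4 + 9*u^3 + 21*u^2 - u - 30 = (u - 1)*(u + 2)*(u + 3)*(u + 5)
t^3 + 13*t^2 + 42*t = t*(t + 6)*(t + 7)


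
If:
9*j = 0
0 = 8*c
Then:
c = 0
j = 0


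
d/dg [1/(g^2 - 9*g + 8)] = (9 - 2*g)/(g^2 - 9*g + 8)^2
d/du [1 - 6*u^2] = -12*u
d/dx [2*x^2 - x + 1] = 4*x - 1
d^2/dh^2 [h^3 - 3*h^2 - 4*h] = 6*h - 6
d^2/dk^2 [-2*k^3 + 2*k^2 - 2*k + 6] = 4 - 12*k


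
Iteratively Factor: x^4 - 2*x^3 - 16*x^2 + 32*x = (x)*(x^3 - 2*x^2 - 16*x + 32) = x*(x - 2)*(x^2 - 16) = x*(x - 4)*(x - 2)*(x + 4)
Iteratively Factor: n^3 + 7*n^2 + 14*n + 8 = (n + 4)*(n^2 + 3*n + 2) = (n + 1)*(n + 4)*(n + 2)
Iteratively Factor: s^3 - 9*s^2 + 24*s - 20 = (s - 5)*(s^2 - 4*s + 4) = (s - 5)*(s - 2)*(s - 2)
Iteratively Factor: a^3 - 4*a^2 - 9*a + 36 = (a - 3)*(a^2 - a - 12) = (a - 3)*(a + 3)*(a - 4)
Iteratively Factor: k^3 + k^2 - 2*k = (k - 1)*(k^2 + 2*k) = (k - 1)*(k + 2)*(k)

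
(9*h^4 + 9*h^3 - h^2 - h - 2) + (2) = 9*h^4 + 9*h^3 - h^2 - h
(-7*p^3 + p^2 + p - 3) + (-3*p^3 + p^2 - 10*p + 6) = -10*p^3 + 2*p^2 - 9*p + 3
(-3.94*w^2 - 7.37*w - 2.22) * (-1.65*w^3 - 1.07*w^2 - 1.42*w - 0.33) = 6.501*w^5 + 16.3763*w^4 + 17.1437*w^3 + 14.141*w^2 + 5.5845*w + 0.7326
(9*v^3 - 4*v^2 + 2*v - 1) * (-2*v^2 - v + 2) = -18*v^5 - v^4 + 18*v^3 - 8*v^2 + 5*v - 2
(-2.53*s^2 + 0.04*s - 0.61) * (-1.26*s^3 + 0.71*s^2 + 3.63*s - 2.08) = 3.1878*s^5 - 1.8467*s^4 - 8.3869*s^3 + 4.9745*s^2 - 2.2975*s + 1.2688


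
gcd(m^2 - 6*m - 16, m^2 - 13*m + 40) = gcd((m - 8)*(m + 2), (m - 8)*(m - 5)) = m - 8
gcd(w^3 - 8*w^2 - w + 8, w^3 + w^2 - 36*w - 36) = w + 1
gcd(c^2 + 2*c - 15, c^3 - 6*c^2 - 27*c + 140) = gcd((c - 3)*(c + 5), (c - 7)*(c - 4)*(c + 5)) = c + 5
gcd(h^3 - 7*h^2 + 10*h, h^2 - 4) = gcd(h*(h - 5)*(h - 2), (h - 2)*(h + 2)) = h - 2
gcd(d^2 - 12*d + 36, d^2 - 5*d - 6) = d - 6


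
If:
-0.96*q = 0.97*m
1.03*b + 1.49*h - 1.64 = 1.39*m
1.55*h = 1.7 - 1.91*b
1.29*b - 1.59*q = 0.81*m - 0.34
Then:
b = -0.41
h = 1.60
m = 0.23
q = -0.23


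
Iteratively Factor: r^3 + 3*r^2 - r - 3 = (r + 1)*(r^2 + 2*r - 3) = (r + 1)*(r + 3)*(r - 1)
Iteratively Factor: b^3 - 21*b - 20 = (b - 5)*(b^2 + 5*b + 4) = (b - 5)*(b + 4)*(b + 1)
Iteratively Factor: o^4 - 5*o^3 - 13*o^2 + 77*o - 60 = (o - 5)*(o^3 - 13*o + 12) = (o - 5)*(o - 3)*(o^2 + 3*o - 4) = (o - 5)*(o - 3)*(o + 4)*(o - 1)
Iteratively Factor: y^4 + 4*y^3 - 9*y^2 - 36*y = (y + 3)*(y^3 + y^2 - 12*y) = (y + 3)*(y + 4)*(y^2 - 3*y) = y*(y + 3)*(y + 4)*(y - 3)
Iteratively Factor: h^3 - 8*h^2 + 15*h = (h)*(h^2 - 8*h + 15) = h*(h - 5)*(h - 3)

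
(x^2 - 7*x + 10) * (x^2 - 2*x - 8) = x^4 - 9*x^3 + 16*x^2 + 36*x - 80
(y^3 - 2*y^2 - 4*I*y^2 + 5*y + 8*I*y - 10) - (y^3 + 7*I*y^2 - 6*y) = -2*y^2 - 11*I*y^2 + 11*y + 8*I*y - 10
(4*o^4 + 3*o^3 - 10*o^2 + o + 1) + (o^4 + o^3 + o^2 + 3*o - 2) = 5*o^4 + 4*o^3 - 9*o^2 + 4*o - 1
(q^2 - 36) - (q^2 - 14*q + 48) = 14*q - 84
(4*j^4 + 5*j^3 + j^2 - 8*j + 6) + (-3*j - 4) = 4*j^4 + 5*j^3 + j^2 - 11*j + 2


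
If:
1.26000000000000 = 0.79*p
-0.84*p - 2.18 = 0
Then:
No Solution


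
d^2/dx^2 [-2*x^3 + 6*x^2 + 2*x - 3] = 12 - 12*x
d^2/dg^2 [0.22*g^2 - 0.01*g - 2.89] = 0.440000000000000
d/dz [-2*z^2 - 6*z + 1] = -4*z - 6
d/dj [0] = 0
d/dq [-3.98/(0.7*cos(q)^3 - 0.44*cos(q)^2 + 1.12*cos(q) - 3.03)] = (-8.358*cos(q)^2 + 3.5024*cos(q) - 4.4576)*sin(q)/(0.7*cos(q)^3 - 0.44*cos(q)^2 + 1.12*cos(q) - 3.03)^2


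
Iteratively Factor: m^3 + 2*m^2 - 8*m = (m + 4)*(m^2 - 2*m) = m*(m + 4)*(m - 2)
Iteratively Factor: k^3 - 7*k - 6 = (k + 2)*(k^2 - 2*k - 3) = (k + 1)*(k + 2)*(k - 3)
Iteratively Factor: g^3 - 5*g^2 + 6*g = (g - 2)*(g^2 - 3*g) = (g - 3)*(g - 2)*(g)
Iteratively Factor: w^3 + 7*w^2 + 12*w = (w + 4)*(w^2 + 3*w) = w*(w + 4)*(w + 3)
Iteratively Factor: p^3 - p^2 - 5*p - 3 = (p + 1)*(p^2 - 2*p - 3) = (p + 1)^2*(p - 3)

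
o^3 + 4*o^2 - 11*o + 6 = (o - 1)^2*(o + 6)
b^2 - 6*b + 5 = (b - 5)*(b - 1)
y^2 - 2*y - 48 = (y - 8)*(y + 6)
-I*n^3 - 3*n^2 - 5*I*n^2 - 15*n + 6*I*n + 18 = (n + 6)*(n - 3*I)*(-I*n + I)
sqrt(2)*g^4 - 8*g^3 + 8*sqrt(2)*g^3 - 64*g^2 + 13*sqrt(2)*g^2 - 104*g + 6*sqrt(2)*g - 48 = (g + 1)*(g + 6)*(g - 4*sqrt(2))*(sqrt(2)*g + sqrt(2))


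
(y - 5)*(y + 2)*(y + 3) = y^3 - 19*y - 30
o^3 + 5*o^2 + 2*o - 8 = (o - 1)*(o + 2)*(o + 4)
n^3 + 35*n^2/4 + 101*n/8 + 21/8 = (n + 1/4)*(n + 3/2)*(n + 7)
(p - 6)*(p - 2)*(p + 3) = p^3 - 5*p^2 - 12*p + 36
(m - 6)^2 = m^2 - 12*m + 36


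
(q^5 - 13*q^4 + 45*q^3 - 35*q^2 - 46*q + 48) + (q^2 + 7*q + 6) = q^5 - 13*q^4 + 45*q^3 - 34*q^2 - 39*q + 54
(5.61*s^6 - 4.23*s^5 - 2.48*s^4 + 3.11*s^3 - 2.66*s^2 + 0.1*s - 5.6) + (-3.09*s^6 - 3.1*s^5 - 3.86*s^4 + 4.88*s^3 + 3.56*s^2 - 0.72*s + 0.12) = 2.52*s^6 - 7.33*s^5 - 6.34*s^4 + 7.99*s^3 + 0.9*s^2 - 0.62*s - 5.48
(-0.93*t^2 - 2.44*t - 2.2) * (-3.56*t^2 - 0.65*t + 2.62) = 3.3108*t^4 + 9.2909*t^3 + 6.9814*t^2 - 4.9628*t - 5.764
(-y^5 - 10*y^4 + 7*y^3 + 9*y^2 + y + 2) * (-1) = y^5 + 10*y^4 - 7*y^3 - 9*y^2 - y - 2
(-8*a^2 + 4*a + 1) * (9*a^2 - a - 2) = -72*a^4 + 44*a^3 + 21*a^2 - 9*a - 2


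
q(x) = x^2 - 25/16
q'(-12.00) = -24.00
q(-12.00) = 142.44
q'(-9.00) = -18.00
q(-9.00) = 79.44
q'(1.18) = 2.36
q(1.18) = -0.17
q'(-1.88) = -3.76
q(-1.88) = 1.97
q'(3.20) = 6.40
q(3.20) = 8.68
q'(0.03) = 0.06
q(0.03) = -1.56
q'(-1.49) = -2.98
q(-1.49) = 0.66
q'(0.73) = 1.46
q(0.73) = -1.03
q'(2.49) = 4.98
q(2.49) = 4.64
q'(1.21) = 2.42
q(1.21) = -0.10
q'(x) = 2*x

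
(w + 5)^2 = w^2 + 10*w + 25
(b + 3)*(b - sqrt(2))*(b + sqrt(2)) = b^3 + 3*b^2 - 2*b - 6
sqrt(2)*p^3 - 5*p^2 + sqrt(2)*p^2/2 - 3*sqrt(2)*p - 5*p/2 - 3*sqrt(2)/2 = (p - 3*sqrt(2))*(p + sqrt(2)/2)*(sqrt(2)*p + sqrt(2)/2)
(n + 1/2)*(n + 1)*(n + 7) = n^3 + 17*n^2/2 + 11*n + 7/2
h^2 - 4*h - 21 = (h - 7)*(h + 3)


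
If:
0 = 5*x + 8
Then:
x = -8/5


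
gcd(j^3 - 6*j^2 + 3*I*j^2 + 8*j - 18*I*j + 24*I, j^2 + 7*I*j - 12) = j + 3*I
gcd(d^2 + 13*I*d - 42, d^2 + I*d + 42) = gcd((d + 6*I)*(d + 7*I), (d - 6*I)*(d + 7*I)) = d + 7*I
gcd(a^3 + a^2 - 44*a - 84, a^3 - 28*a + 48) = a + 6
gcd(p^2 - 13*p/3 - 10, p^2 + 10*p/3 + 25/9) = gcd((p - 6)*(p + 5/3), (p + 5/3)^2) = p + 5/3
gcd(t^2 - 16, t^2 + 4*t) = t + 4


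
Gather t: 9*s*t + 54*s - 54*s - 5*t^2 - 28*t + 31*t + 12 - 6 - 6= -5*t^2 + t*(9*s + 3)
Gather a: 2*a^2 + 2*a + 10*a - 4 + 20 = 2*a^2 + 12*a + 16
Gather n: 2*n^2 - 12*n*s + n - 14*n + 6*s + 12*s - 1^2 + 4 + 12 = 2*n^2 + n*(-12*s - 13) + 18*s + 15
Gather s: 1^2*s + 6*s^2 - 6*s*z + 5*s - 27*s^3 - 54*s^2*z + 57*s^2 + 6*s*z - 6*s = -27*s^3 + s^2*(63 - 54*z)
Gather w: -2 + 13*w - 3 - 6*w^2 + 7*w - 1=-6*w^2 + 20*w - 6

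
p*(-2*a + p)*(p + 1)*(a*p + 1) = -2*a^2*p^3 - 2*a^2*p^2 + a*p^4 + a*p^3 - 2*a*p^2 - 2*a*p + p^3 + p^2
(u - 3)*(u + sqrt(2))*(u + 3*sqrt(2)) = u^3 - 3*u^2 + 4*sqrt(2)*u^2 - 12*sqrt(2)*u + 6*u - 18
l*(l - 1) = l^2 - l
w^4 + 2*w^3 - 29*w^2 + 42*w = w*(w - 3)*(w - 2)*(w + 7)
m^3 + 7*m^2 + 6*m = m*(m + 1)*(m + 6)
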